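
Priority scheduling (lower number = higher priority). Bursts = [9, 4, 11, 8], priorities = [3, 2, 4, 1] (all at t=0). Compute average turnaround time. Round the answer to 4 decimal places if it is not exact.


Sort by priority (ascending = highest first):
Order: [(1, 8), (2, 4), (3, 9), (4, 11)]
Completion times:
  Priority 1, burst=8, C=8
  Priority 2, burst=4, C=12
  Priority 3, burst=9, C=21
  Priority 4, burst=11, C=32
Average turnaround = 73/4 = 18.25

18.25


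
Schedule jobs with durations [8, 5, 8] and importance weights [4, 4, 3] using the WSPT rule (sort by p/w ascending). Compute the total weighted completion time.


Compute p/w ratios and sort ascending (WSPT): [(5, 4), (8, 4), (8, 3)]
Compute weighted completion times:
  Job (p=5,w=4): C=5, w*C=4*5=20
  Job (p=8,w=4): C=13, w*C=4*13=52
  Job (p=8,w=3): C=21, w*C=3*21=63
Total weighted completion time = 135

135


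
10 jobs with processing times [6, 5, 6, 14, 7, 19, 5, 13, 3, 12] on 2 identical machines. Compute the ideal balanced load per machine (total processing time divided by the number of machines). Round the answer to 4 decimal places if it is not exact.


Total processing time = 6 + 5 + 6 + 14 + 7 + 19 + 5 + 13 + 3 + 12 = 90
Number of machines = 2
Ideal balanced load = 90 / 2 = 45.0

45.0


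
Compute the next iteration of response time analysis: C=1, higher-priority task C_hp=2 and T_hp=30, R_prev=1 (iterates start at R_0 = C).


R_next = C + ceil(R_prev / T_hp) * C_hp
ceil(1 / 30) = ceil(0.0333) = 1
Interference = 1 * 2 = 2
R_next = 1 + 2 = 3

3


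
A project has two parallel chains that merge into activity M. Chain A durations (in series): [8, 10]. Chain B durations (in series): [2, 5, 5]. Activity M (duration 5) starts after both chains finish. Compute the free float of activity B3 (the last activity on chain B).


ES(B3) = sum of predecessors on chain B = 7
EF(B3) = ES + duration = 7 + 5 = 12
Successor of B3 is M. ES(M) = max(sum(A), sum(B)) = max(18, 12) = 18
Free float = ES(successor) - EF(current) = 18 - 12 = 6

6


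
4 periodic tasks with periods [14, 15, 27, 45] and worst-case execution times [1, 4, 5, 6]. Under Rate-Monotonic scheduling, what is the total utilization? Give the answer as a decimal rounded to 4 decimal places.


Compute individual utilizations (exact fractions):
  Task 1: C/T = 1/14 (approx. 0.0714)
  Task 2: C/T = 4/15 (approx. 0.2667)
  Task 3: C/T = 5/27 (approx. 0.1852)
  Task 4: C/T = 6/45 = 2/15 (approx. 0.1333)
Total utilization U = 1/14 + 4/15 + 5/27 + 2/15 = 1241/1890
Rounded to 4 decimal places: U = 0.6566
RM (Liu & Layland) bound for 4 tasks = 0.756828; compare with U = 1241/1890 (approx. 0.656614)
U <= bound, so schedulable by RM sufficient condition.

0.6566


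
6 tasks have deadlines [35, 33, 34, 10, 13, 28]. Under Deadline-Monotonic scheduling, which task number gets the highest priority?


Sort tasks by relative deadline (ascending):
  Task 4: deadline = 10
  Task 5: deadline = 13
  Task 6: deadline = 28
  Task 2: deadline = 33
  Task 3: deadline = 34
  Task 1: deadline = 35
Priority order (highest first): [4, 5, 6, 2, 3, 1]
Highest priority task = 4

4


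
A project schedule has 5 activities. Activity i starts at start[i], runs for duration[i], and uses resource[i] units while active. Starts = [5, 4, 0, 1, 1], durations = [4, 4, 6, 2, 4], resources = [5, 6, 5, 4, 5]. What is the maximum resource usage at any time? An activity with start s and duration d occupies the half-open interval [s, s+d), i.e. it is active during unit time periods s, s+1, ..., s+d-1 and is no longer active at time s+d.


Each activity i is active on [start_i, start_i + duration_i).
Compute total resource usage per time slot:
  t=0: active resources = [5], total = 5
  t=1: active resources = [5, 4, 5], total = 14
  t=2: active resources = [5, 4, 5], total = 14
  t=3: active resources = [5, 5], total = 10
  t=4: active resources = [6, 5, 5], total = 16
  t=5: active resources = [5, 6, 5], total = 16
  t=6: active resources = [5, 6], total = 11
  t=7: active resources = [5, 6], total = 11
  t=8: active resources = [5], total = 5
Peak resource demand = 16

16


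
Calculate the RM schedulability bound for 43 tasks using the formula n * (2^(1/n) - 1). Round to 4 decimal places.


Compute 2^(1/43) = 1.0162503252
Subtract 1: 1.0162503252 - 1 = 0.0162503252
Multiply by n: 43 * 0.0162503252 = 0.6987639836
Round to 4 dp: 0.6988

0.6988


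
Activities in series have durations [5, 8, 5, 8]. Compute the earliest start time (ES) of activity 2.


Activity 2 starts after activities 1 through 1 complete.
Predecessor durations: [5]
ES = 5 = 5

5


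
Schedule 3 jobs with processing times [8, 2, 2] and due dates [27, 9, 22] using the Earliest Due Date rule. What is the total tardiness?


Sort by due date (EDD order): [(2, 9), (2, 22), (8, 27)]
Compute completion times and tardiness:
  Job 1: p=2, d=9, C=2, tardiness=max(0,2-9)=0
  Job 2: p=2, d=22, C=4, tardiness=max(0,4-22)=0
  Job 3: p=8, d=27, C=12, tardiness=max(0,12-27)=0
Total tardiness = 0

0


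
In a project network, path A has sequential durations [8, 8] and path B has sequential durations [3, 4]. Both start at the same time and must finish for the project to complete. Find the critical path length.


Path A total = 8 + 8 = 16
Path B total = 3 + 4 = 7
Critical path = longest path = max(16, 7) = 16

16


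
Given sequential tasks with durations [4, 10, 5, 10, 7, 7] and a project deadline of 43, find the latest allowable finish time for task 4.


LF(activity 4) = deadline - sum of successor durations
Successors: activities 5 through 6 with durations [7, 7]
Sum of successor durations = 14
LF = 43 - 14 = 29

29


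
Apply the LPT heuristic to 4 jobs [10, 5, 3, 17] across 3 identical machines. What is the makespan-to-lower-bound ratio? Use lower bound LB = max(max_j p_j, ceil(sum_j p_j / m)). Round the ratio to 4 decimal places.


LPT order: [17, 10, 5, 3]
Machine loads after assignment: [17, 10, 8]
LPT makespan = 17
Lower bound = max(max_job, ceil(total/3)) = max(17, 12) = 17
Ratio = 17 / 17 = 1.0

1.0


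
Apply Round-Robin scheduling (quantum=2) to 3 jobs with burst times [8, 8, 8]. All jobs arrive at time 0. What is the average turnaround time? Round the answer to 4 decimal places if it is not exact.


Time quantum = 2
Execution trace:
  J1 runs 2 units, time = 2
  J2 runs 2 units, time = 4
  J3 runs 2 units, time = 6
  J1 runs 2 units, time = 8
  J2 runs 2 units, time = 10
  J3 runs 2 units, time = 12
  J1 runs 2 units, time = 14
  J2 runs 2 units, time = 16
  J3 runs 2 units, time = 18
  J1 runs 2 units, time = 20
  J2 runs 2 units, time = 22
  J3 runs 2 units, time = 24
Finish times: [20, 22, 24]
Average turnaround = 66/3 = 22.0

22.0


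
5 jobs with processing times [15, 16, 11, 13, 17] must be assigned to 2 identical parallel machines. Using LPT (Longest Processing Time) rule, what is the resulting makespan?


Sort jobs in decreasing order (LPT): [17, 16, 15, 13, 11]
Assign each job to the least loaded machine:
  Machine 1: jobs [17, 13, 11], load = 41
  Machine 2: jobs [16, 15], load = 31
Makespan = max load = 41

41


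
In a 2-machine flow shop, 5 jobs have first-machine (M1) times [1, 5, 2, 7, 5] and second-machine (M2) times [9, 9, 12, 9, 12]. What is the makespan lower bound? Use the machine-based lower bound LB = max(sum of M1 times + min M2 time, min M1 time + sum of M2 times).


LB1 = sum(M1 times) + min(M2 times) = 20 + 9 = 29
LB2 = min(M1 times) + sum(M2 times) = 1 + 51 = 52
Lower bound = max(LB1, LB2) = max(29, 52) = 52

52


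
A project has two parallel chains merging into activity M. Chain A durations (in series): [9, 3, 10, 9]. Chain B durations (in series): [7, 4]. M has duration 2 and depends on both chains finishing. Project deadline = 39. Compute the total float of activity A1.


Forward pass: ES(A1) = sum of predecessors on chain A = 0
EF = ES + duration = 0 + 9 = 9
Backward pass: LF(M) = deadline = 39; LS(M) = 39 - 2 = 37
LF(A1) = LS(M) - sum(successors on chain A) = 37 - 22 = 15
LS = LF - duration = 15 - 9 = 6
Total float = LS - ES = 6 - 0 = 6

6


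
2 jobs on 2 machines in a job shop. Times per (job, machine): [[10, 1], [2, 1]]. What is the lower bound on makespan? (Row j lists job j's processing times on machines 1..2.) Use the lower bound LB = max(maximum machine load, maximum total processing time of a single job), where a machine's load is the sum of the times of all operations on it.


Machine loads:
  Machine 1: 10 + 2 = 12
  Machine 2: 1 + 1 = 2
Max machine load = 12
Job totals:
  Job 1: 11
  Job 2: 3
Max job total = 11
Lower bound = max(12, 11) = 12

12


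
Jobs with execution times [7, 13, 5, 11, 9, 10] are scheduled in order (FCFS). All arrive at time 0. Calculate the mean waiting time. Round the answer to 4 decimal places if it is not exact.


FCFS order (as given): [7, 13, 5, 11, 9, 10]
Waiting times:
  Job 1: wait = 0
  Job 2: wait = 7
  Job 3: wait = 20
  Job 4: wait = 25
  Job 5: wait = 36
  Job 6: wait = 45
Sum of waiting times = 133
Average waiting time = 133/6 = 22.1667

22.1667


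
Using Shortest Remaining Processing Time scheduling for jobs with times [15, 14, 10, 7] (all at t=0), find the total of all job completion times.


Since all jobs arrive at t=0, SRPT equals SPT ordering.
SPT order: [7, 10, 14, 15]
Completion times:
  Job 1: p=7, C=7
  Job 2: p=10, C=17
  Job 3: p=14, C=31
  Job 4: p=15, C=46
Total completion time = 7 + 17 + 31 + 46 = 101

101


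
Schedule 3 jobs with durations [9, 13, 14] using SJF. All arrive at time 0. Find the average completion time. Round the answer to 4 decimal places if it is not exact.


SJF order (ascending): [9, 13, 14]
Completion times:
  Job 1: burst=9, C=9
  Job 2: burst=13, C=22
  Job 3: burst=14, C=36
Average completion = 67/3 = 22.3333

22.3333


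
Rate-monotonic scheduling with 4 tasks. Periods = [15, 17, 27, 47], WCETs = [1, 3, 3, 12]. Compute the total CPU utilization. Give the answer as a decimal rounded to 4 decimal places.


Compute individual utilizations (exact fractions):
  Task 1: C/T = 1/15 (approx. 0.0667)
  Task 2: C/T = 3/17 (approx. 0.1765)
  Task 3: C/T = 3/27 = 1/9 (approx. 0.1111)
  Task 4: C/T = 12/47 (approx. 0.2553)
Total utilization U = 1/15 + 3/17 + 1/9 + 12/47 = 21917/35955
Rounded to 4 decimal places: U = 0.6096
RM (Liu & Layland) bound for 4 tasks = 0.756828; compare with U = 21917/35955 (approx. 0.609568)
U <= bound, so schedulable by RM sufficient condition.

0.6096


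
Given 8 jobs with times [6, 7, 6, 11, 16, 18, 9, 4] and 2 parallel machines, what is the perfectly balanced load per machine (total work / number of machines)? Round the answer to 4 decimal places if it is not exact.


Total processing time = 6 + 7 + 6 + 11 + 16 + 18 + 9 + 4 = 77
Number of machines = 2
Ideal balanced load = 77 / 2 = 38.5

38.5


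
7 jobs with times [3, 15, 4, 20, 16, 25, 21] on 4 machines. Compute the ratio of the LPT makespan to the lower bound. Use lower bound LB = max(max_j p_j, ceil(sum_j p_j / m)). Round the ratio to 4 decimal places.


LPT order: [25, 21, 20, 16, 15, 4, 3]
Machine loads after assignment: [25, 24, 24, 31]
LPT makespan = 31
Lower bound = max(max_job, ceil(total/4)) = max(25, 26) = 26
Ratio = 31 / 26 = 1.1923

1.1923


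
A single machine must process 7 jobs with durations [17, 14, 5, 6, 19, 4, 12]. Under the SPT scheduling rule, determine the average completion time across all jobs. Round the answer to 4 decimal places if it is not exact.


Sort jobs by processing time (SPT order): [4, 5, 6, 12, 14, 17, 19]
Compute completion times sequentially:
  Job 1: processing = 4, completes at 4
  Job 2: processing = 5, completes at 9
  Job 3: processing = 6, completes at 15
  Job 4: processing = 12, completes at 27
  Job 5: processing = 14, completes at 41
  Job 6: processing = 17, completes at 58
  Job 7: processing = 19, completes at 77
Sum of completion times = 231
Average completion time = 231/7 = 33.0

33.0


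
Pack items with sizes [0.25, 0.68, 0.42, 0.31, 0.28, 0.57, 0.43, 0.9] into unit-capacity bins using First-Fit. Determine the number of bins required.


Place items sequentially using First-Fit:
  Item 0.25 -> new Bin 1
  Item 0.68 -> Bin 1 (now 0.93)
  Item 0.42 -> new Bin 2
  Item 0.31 -> Bin 2 (now 0.73)
  Item 0.28 -> new Bin 3
  Item 0.57 -> Bin 3 (now 0.85)
  Item 0.43 -> new Bin 4
  Item 0.9 -> new Bin 5
Total bins used = 5

5


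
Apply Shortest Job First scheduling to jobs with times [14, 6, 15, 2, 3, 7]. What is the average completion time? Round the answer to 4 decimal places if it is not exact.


SJF order (ascending): [2, 3, 6, 7, 14, 15]
Completion times:
  Job 1: burst=2, C=2
  Job 2: burst=3, C=5
  Job 3: burst=6, C=11
  Job 4: burst=7, C=18
  Job 5: burst=14, C=32
  Job 6: burst=15, C=47
Average completion = 115/6 = 19.1667

19.1667


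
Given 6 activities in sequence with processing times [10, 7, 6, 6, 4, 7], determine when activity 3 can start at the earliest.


Activity 3 starts after activities 1 through 2 complete.
Predecessor durations: [10, 7]
ES = 10 + 7 = 17

17


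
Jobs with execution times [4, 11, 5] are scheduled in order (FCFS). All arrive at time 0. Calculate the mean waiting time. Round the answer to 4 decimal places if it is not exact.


FCFS order (as given): [4, 11, 5]
Waiting times:
  Job 1: wait = 0
  Job 2: wait = 4
  Job 3: wait = 15
Sum of waiting times = 19
Average waiting time = 19/3 = 6.3333

6.3333


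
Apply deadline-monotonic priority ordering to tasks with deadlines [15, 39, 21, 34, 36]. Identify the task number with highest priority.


Sort tasks by relative deadline (ascending):
  Task 1: deadline = 15
  Task 3: deadline = 21
  Task 4: deadline = 34
  Task 5: deadline = 36
  Task 2: deadline = 39
Priority order (highest first): [1, 3, 4, 5, 2]
Highest priority task = 1

1


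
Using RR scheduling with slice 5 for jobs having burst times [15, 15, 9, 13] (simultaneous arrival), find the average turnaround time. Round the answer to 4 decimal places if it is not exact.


Time quantum = 5
Execution trace:
  J1 runs 5 units, time = 5
  J2 runs 5 units, time = 10
  J3 runs 5 units, time = 15
  J4 runs 5 units, time = 20
  J1 runs 5 units, time = 25
  J2 runs 5 units, time = 30
  J3 runs 4 units, time = 34
  J4 runs 5 units, time = 39
  J1 runs 5 units, time = 44
  J2 runs 5 units, time = 49
  J4 runs 3 units, time = 52
Finish times: [44, 49, 34, 52]
Average turnaround = 179/4 = 44.75

44.75


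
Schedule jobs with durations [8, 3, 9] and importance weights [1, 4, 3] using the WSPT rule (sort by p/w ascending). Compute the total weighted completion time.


Compute p/w ratios and sort ascending (WSPT): [(3, 4), (9, 3), (8, 1)]
Compute weighted completion times:
  Job (p=3,w=4): C=3, w*C=4*3=12
  Job (p=9,w=3): C=12, w*C=3*12=36
  Job (p=8,w=1): C=20, w*C=1*20=20
Total weighted completion time = 68

68


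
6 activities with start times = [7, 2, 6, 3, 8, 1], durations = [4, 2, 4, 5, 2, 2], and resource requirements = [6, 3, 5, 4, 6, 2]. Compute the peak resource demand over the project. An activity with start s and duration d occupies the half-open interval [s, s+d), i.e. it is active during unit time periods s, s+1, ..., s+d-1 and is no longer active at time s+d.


Each activity i is active on [start_i, start_i + duration_i).
Compute total resource usage per time slot:
  t=0: active resources = [], total = 0
  t=1: active resources = [2], total = 2
  t=2: active resources = [3, 2], total = 5
  t=3: active resources = [3, 4], total = 7
  t=4: active resources = [4], total = 4
  t=5: active resources = [4], total = 4
  t=6: active resources = [5, 4], total = 9
  t=7: active resources = [6, 5, 4], total = 15
  t=8: active resources = [6, 5, 6], total = 17
  t=9: active resources = [6, 5, 6], total = 17
  t=10: active resources = [6], total = 6
Peak resource demand = 17

17


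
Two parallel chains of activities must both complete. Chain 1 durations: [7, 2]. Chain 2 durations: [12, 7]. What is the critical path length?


Path A total = 7 + 2 = 9
Path B total = 12 + 7 = 19
Critical path = longest path = max(9, 19) = 19

19


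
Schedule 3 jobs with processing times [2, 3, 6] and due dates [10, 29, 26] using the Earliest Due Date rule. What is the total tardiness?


Sort by due date (EDD order): [(2, 10), (6, 26), (3, 29)]
Compute completion times and tardiness:
  Job 1: p=2, d=10, C=2, tardiness=max(0,2-10)=0
  Job 2: p=6, d=26, C=8, tardiness=max(0,8-26)=0
  Job 3: p=3, d=29, C=11, tardiness=max(0,11-29)=0
Total tardiness = 0

0


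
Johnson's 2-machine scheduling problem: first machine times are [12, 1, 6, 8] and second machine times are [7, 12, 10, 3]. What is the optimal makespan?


Apply Johnson's rule:
  Group 1 (a <= b): [(2, 1, 12), (3, 6, 10)]
  Group 2 (a > b): [(1, 12, 7), (4, 8, 3)]
Optimal job order: [2, 3, 1, 4]
Schedule:
  Job 2: M1 done at 1, M2 done at 13
  Job 3: M1 done at 7, M2 done at 23
  Job 1: M1 done at 19, M2 done at 30
  Job 4: M1 done at 27, M2 done at 33
Makespan = 33

33


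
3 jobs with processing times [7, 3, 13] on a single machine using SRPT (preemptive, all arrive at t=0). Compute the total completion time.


Since all jobs arrive at t=0, SRPT equals SPT ordering.
SPT order: [3, 7, 13]
Completion times:
  Job 1: p=3, C=3
  Job 2: p=7, C=10
  Job 3: p=13, C=23
Total completion time = 3 + 10 + 23 = 36

36


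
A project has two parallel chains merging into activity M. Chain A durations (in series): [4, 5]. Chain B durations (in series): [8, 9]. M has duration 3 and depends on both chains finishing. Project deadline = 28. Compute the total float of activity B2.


Forward pass: ES(B2) = sum of predecessors on chain B = 8
EF = ES + duration = 8 + 9 = 17
Backward pass: LF(M) = deadline = 28; LS(M) = 28 - 3 = 25
LF(B2) = LS(M) - sum(successors on chain B) = 25 - 0 = 25
LS = LF - duration = 25 - 9 = 16
Total float = LS - ES = 16 - 8 = 8

8


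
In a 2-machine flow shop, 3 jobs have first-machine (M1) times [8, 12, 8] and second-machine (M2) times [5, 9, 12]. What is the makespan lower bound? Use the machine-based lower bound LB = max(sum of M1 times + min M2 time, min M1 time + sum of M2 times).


LB1 = sum(M1 times) + min(M2 times) = 28 + 5 = 33
LB2 = min(M1 times) + sum(M2 times) = 8 + 26 = 34
Lower bound = max(LB1, LB2) = max(33, 34) = 34

34


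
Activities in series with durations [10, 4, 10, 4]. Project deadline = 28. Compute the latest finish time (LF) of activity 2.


LF(activity 2) = deadline - sum of successor durations
Successors: activities 3 through 4 with durations [10, 4]
Sum of successor durations = 14
LF = 28 - 14 = 14

14


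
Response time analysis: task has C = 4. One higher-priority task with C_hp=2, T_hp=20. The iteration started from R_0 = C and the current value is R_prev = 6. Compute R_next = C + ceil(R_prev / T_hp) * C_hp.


R_next = C + ceil(R_prev / T_hp) * C_hp
ceil(6 / 20) = ceil(0.3) = 1
Interference = 1 * 2 = 2
R_next = 4 + 2 = 6
R_next = R_prev, so the iteration has converged (response time = 6).

6


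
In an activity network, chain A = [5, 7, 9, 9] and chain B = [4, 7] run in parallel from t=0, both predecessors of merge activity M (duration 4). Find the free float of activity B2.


ES(B2) = sum of predecessors on chain B = 4
EF(B2) = ES + duration = 4 + 7 = 11
Successor of B2 is M. ES(M) = max(sum(A), sum(B)) = max(30, 11) = 30
Free float = ES(successor) - EF(current) = 30 - 11 = 19

19


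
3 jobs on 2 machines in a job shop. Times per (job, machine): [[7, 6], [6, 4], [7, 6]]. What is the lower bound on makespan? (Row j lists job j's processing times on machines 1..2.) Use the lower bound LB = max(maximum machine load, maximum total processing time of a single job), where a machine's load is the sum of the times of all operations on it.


Machine loads:
  Machine 1: 7 + 6 + 7 = 20
  Machine 2: 6 + 4 + 6 = 16
Max machine load = 20
Job totals:
  Job 1: 13
  Job 2: 10
  Job 3: 13
Max job total = 13
Lower bound = max(20, 13) = 20

20


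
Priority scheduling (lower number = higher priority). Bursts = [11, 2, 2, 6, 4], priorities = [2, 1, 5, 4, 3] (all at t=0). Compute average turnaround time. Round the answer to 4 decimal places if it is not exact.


Sort by priority (ascending = highest first):
Order: [(1, 2), (2, 11), (3, 4), (4, 6), (5, 2)]
Completion times:
  Priority 1, burst=2, C=2
  Priority 2, burst=11, C=13
  Priority 3, burst=4, C=17
  Priority 4, burst=6, C=23
  Priority 5, burst=2, C=25
Average turnaround = 80/5 = 16.0

16.0


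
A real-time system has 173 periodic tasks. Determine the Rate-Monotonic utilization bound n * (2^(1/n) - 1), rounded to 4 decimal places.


Compute 2^(1/173) = 1.0040146684
Subtract 1: 1.0040146684 - 1 = 0.0040146684
Multiply by n: 173 * 0.0040146684 = 0.6945376332
Round to 4 dp: 0.6945

0.6945


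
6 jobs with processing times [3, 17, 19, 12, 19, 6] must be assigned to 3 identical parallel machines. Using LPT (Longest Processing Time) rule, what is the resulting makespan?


Sort jobs in decreasing order (LPT): [19, 19, 17, 12, 6, 3]
Assign each job to the least loaded machine:
  Machine 1: jobs [19, 6], load = 25
  Machine 2: jobs [19, 3], load = 22
  Machine 3: jobs [17, 12], load = 29
Makespan = max load = 29

29


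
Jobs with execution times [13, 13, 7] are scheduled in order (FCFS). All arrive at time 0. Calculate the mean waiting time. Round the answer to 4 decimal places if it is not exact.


FCFS order (as given): [13, 13, 7]
Waiting times:
  Job 1: wait = 0
  Job 2: wait = 13
  Job 3: wait = 26
Sum of waiting times = 39
Average waiting time = 39/3 = 13.0

13.0


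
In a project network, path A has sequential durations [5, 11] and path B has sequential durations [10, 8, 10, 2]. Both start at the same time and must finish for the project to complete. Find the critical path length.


Path A total = 5 + 11 = 16
Path B total = 10 + 8 + 10 + 2 = 30
Critical path = longest path = max(16, 30) = 30

30


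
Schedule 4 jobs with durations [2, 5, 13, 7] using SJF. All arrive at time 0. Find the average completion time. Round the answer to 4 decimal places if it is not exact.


SJF order (ascending): [2, 5, 7, 13]
Completion times:
  Job 1: burst=2, C=2
  Job 2: burst=5, C=7
  Job 3: burst=7, C=14
  Job 4: burst=13, C=27
Average completion = 50/4 = 12.5

12.5


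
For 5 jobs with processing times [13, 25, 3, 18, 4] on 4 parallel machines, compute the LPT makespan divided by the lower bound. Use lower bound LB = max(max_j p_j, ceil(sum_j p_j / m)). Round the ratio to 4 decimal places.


LPT order: [25, 18, 13, 4, 3]
Machine loads after assignment: [25, 18, 13, 7]
LPT makespan = 25
Lower bound = max(max_job, ceil(total/4)) = max(25, 16) = 25
Ratio = 25 / 25 = 1.0

1.0


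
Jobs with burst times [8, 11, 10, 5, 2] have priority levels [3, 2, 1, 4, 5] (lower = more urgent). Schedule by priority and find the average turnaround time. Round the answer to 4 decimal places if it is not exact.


Sort by priority (ascending = highest first):
Order: [(1, 10), (2, 11), (3, 8), (4, 5), (5, 2)]
Completion times:
  Priority 1, burst=10, C=10
  Priority 2, burst=11, C=21
  Priority 3, burst=8, C=29
  Priority 4, burst=5, C=34
  Priority 5, burst=2, C=36
Average turnaround = 130/5 = 26.0

26.0


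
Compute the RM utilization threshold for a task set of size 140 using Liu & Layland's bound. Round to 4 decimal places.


Compute 2^(1/140) = 1.0049633280
Subtract 1: 1.0049633280 - 1 = 0.0049633280
Multiply by n: 140 * 0.0049633280 = 0.6948659200
Round to 4 dp: 0.6949

0.6949


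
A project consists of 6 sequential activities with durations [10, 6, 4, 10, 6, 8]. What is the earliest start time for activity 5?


Activity 5 starts after activities 1 through 4 complete.
Predecessor durations: [10, 6, 4, 10]
ES = 10 + 6 + 4 + 10 = 30

30


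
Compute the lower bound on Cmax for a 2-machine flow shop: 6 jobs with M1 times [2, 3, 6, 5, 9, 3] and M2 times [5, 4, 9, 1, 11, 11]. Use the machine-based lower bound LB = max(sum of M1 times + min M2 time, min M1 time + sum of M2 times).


LB1 = sum(M1 times) + min(M2 times) = 28 + 1 = 29
LB2 = min(M1 times) + sum(M2 times) = 2 + 41 = 43
Lower bound = max(LB1, LB2) = max(29, 43) = 43

43


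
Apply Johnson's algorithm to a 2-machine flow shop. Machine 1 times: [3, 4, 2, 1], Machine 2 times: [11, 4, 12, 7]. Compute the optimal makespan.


Apply Johnson's rule:
  Group 1 (a <= b): [(4, 1, 7), (3, 2, 12), (1, 3, 11), (2, 4, 4)]
  Group 2 (a > b): []
Optimal job order: [4, 3, 1, 2]
Schedule:
  Job 4: M1 done at 1, M2 done at 8
  Job 3: M1 done at 3, M2 done at 20
  Job 1: M1 done at 6, M2 done at 31
  Job 2: M1 done at 10, M2 done at 35
Makespan = 35

35


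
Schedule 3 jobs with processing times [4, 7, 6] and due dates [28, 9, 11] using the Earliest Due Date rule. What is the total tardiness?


Sort by due date (EDD order): [(7, 9), (6, 11), (4, 28)]
Compute completion times and tardiness:
  Job 1: p=7, d=9, C=7, tardiness=max(0,7-9)=0
  Job 2: p=6, d=11, C=13, tardiness=max(0,13-11)=2
  Job 3: p=4, d=28, C=17, tardiness=max(0,17-28)=0
Total tardiness = 2

2


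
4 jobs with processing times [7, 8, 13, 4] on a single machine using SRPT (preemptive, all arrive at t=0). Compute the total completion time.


Since all jobs arrive at t=0, SRPT equals SPT ordering.
SPT order: [4, 7, 8, 13]
Completion times:
  Job 1: p=4, C=4
  Job 2: p=7, C=11
  Job 3: p=8, C=19
  Job 4: p=13, C=32
Total completion time = 4 + 11 + 19 + 32 = 66

66


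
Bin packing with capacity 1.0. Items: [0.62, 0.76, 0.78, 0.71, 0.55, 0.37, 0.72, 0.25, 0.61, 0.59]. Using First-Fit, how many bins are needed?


Place items sequentially using First-Fit:
  Item 0.62 -> new Bin 1
  Item 0.76 -> new Bin 2
  Item 0.78 -> new Bin 3
  Item 0.71 -> new Bin 4
  Item 0.55 -> new Bin 5
  Item 0.37 -> Bin 1 (now 0.99)
  Item 0.72 -> new Bin 6
  Item 0.25 -> Bin 4 (now 0.96)
  Item 0.61 -> new Bin 7
  Item 0.59 -> new Bin 8
Total bins used = 8

8


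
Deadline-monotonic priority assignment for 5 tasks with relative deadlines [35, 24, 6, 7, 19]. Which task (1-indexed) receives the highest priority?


Sort tasks by relative deadline (ascending):
  Task 3: deadline = 6
  Task 4: deadline = 7
  Task 5: deadline = 19
  Task 2: deadline = 24
  Task 1: deadline = 35
Priority order (highest first): [3, 4, 5, 2, 1]
Highest priority task = 3

3


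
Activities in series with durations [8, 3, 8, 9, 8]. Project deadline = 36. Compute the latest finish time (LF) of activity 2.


LF(activity 2) = deadline - sum of successor durations
Successors: activities 3 through 5 with durations [8, 9, 8]
Sum of successor durations = 25
LF = 36 - 25 = 11

11


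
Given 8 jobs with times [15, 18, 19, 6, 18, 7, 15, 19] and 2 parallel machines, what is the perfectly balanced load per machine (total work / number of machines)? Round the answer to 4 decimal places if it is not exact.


Total processing time = 15 + 18 + 19 + 6 + 18 + 7 + 15 + 19 = 117
Number of machines = 2
Ideal balanced load = 117 / 2 = 58.5

58.5


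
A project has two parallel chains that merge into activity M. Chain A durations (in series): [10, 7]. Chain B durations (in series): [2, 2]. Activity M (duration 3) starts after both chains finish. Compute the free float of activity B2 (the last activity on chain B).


ES(B2) = sum of predecessors on chain B = 2
EF(B2) = ES + duration = 2 + 2 = 4
Successor of B2 is M. ES(M) = max(sum(A), sum(B)) = max(17, 4) = 17
Free float = ES(successor) - EF(current) = 17 - 4 = 13

13


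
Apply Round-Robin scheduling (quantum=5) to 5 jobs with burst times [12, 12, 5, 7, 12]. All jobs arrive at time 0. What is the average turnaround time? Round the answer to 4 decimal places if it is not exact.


Time quantum = 5
Execution trace:
  J1 runs 5 units, time = 5
  J2 runs 5 units, time = 10
  J3 runs 5 units, time = 15
  J4 runs 5 units, time = 20
  J5 runs 5 units, time = 25
  J1 runs 5 units, time = 30
  J2 runs 5 units, time = 35
  J4 runs 2 units, time = 37
  J5 runs 5 units, time = 42
  J1 runs 2 units, time = 44
  J2 runs 2 units, time = 46
  J5 runs 2 units, time = 48
Finish times: [44, 46, 15, 37, 48]
Average turnaround = 190/5 = 38.0

38.0


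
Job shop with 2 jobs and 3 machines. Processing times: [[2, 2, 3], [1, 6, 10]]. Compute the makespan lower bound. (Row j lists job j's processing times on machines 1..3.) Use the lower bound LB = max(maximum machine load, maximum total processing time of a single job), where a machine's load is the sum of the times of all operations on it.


Machine loads:
  Machine 1: 2 + 1 = 3
  Machine 2: 2 + 6 = 8
  Machine 3: 3 + 10 = 13
Max machine load = 13
Job totals:
  Job 1: 7
  Job 2: 17
Max job total = 17
Lower bound = max(13, 17) = 17

17


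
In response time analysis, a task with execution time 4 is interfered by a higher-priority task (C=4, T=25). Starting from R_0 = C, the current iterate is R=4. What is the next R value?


R_next = C + ceil(R_prev / T_hp) * C_hp
ceil(4 / 25) = ceil(0.16) = 1
Interference = 1 * 4 = 4
R_next = 4 + 4 = 8

8


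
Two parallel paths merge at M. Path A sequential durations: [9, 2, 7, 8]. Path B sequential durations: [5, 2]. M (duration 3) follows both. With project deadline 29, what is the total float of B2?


Forward pass: ES(B2) = sum of predecessors on chain B = 5
EF = ES + duration = 5 + 2 = 7
Backward pass: LF(M) = deadline = 29; LS(M) = 29 - 3 = 26
LF(B2) = LS(M) - sum(successors on chain B) = 26 - 0 = 26
LS = LF - duration = 26 - 2 = 24
Total float = LS - ES = 24 - 5 = 19

19


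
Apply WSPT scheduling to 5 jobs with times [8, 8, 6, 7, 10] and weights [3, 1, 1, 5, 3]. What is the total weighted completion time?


Compute p/w ratios and sort ascending (WSPT): [(7, 5), (8, 3), (10, 3), (6, 1), (8, 1)]
Compute weighted completion times:
  Job (p=7,w=5): C=7, w*C=5*7=35
  Job (p=8,w=3): C=15, w*C=3*15=45
  Job (p=10,w=3): C=25, w*C=3*25=75
  Job (p=6,w=1): C=31, w*C=1*31=31
  Job (p=8,w=1): C=39, w*C=1*39=39
Total weighted completion time = 225

225


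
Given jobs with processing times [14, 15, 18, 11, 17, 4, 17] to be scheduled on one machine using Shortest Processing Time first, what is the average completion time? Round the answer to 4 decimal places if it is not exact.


Sort jobs by processing time (SPT order): [4, 11, 14, 15, 17, 17, 18]
Compute completion times sequentially:
  Job 1: processing = 4, completes at 4
  Job 2: processing = 11, completes at 15
  Job 3: processing = 14, completes at 29
  Job 4: processing = 15, completes at 44
  Job 5: processing = 17, completes at 61
  Job 6: processing = 17, completes at 78
  Job 7: processing = 18, completes at 96
Sum of completion times = 327
Average completion time = 327/7 = 46.7143

46.7143


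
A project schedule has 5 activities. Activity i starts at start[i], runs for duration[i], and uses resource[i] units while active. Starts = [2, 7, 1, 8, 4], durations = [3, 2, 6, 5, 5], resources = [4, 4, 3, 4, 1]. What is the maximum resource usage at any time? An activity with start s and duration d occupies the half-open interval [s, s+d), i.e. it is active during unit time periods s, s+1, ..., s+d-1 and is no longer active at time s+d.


Each activity i is active on [start_i, start_i + duration_i).
Compute total resource usage per time slot:
  t=0: active resources = [], total = 0
  t=1: active resources = [3], total = 3
  t=2: active resources = [4, 3], total = 7
  t=3: active resources = [4, 3], total = 7
  t=4: active resources = [4, 3, 1], total = 8
  t=5: active resources = [3, 1], total = 4
  t=6: active resources = [3, 1], total = 4
  t=7: active resources = [4, 1], total = 5
  t=8: active resources = [4, 4, 1], total = 9
  t=9: active resources = [4], total = 4
  t=10: active resources = [4], total = 4
  t=11: active resources = [4], total = 4
  t=12: active resources = [4], total = 4
Peak resource demand = 9

9


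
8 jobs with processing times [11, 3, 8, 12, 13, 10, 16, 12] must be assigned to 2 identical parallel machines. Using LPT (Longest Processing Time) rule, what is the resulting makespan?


Sort jobs in decreasing order (LPT): [16, 13, 12, 12, 11, 10, 8, 3]
Assign each job to the least loaded machine:
  Machine 1: jobs [16, 12, 10, 3], load = 41
  Machine 2: jobs [13, 12, 11, 8], load = 44
Makespan = max load = 44

44


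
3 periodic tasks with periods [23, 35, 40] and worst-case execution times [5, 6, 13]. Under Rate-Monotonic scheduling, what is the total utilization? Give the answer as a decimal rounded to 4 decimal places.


Compute individual utilizations (exact fractions):
  Task 1: C/T = 5/23 (approx. 0.2174)
  Task 2: C/T = 6/35 (approx. 0.1714)
  Task 3: C/T = 13/40 (approx. 0.325)
Total utilization U = 5/23 + 6/35 + 13/40 = 4597/6440
Rounded to 4 decimal places: U = 0.7138
RM (Liu & Layland) bound for 3 tasks = 0.779763; compare with U = 4597/6440 (approx. 0.713820)
U <= bound, so schedulable by RM sufficient condition.

0.7138


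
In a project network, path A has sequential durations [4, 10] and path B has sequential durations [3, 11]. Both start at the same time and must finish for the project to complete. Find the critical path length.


Path A total = 4 + 10 = 14
Path B total = 3 + 11 = 14
Critical path = longest path = max(14, 14) = 14

14


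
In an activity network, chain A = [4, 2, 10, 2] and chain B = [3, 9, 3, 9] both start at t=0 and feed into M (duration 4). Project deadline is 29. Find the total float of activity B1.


Forward pass: ES(B1) = sum of predecessors on chain B = 0
EF = ES + duration = 0 + 3 = 3
Backward pass: LF(M) = deadline = 29; LS(M) = 29 - 4 = 25
LF(B1) = LS(M) - sum(successors on chain B) = 25 - 21 = 4
LS = LF - duration = 4 - 3 = 1
Total float = LS - ES = 1 - 0 = 1

1


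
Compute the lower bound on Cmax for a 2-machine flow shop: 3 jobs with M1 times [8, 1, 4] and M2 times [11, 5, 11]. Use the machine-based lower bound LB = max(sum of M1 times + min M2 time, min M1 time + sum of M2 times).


LB1 = sum(M1 times) + min(M2 times) = 13 + 5 = 18
LB2 = min(M1 times) + sum(M2 times) = 1 + 27 = 28
Lower bound = max(LB1, LB2) = max(18, 28) = 28

28


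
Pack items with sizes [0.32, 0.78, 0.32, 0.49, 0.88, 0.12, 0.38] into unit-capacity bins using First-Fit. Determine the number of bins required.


Place items sequentially using First-Fit:
  Item 0.32 -> new Bin 1
  Item 0.78 -> new Bin 2
  Item 0.32 -> Bin 1 (now 0.64)
  Item 0.49 -> new Bin 3
  Item 0.88 -> new Bin 4
  Item 0.12 -> Bin 1 (now 0.76)
  Item 0.38 -> Bin 3 (now 0.87)
Total bins used = 4

4


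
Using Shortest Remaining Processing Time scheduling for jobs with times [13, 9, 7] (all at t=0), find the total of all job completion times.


Since all jobs arrive at t=0, SRPT equals SPT ordering.
SPT order: [7, 9, 13]
Completion times:
  Job 1: p=7, C=7
  Job 2: p=9, C=16
  Job 3: p=13, C=29
Total completion time = 7 + 16 + 29 = 52

52


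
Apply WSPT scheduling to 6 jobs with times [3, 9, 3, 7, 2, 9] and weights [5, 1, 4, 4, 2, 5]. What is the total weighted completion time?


Compute p/w ratios and sort ascending (WSPT): [(3, 5), (3, 4), (2, 2), (7, 4), (9, 5), (9, 1)]
Compute weighted completion times:
  Job (p=3,w=5): C=3, w*C=5*3=15
  Job (p=3,w=4): C=6, w*C=4*6=24
  Job (p=2,w=2): C=8, w*C=2*8=16
  Job (p=7,w=4): C=15, w*C=4*15=60
  Job (p=9,w=5): C=24, w*C=5*24=120
  Job (p=9,w=1): C=33, w*C=1*33=33
Total weighted completion time = 268

268


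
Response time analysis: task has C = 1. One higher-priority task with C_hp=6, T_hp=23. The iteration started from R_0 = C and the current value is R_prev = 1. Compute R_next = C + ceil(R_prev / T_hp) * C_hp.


R_next = C + ceil(R_prev / T_hp) * C_hp
ceil(1 / 23) = ceil(0.0435) = 1
Interference = 1 * 6 = 6
R_next = 1 + 6 = 7

7


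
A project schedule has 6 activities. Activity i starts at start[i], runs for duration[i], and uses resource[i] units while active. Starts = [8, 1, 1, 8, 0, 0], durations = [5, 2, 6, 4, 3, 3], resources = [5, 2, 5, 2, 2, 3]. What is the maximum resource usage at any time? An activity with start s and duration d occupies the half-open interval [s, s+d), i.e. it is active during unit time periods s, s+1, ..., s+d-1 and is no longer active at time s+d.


Each activity i is active on [start_i, start_i + duration_i).
Compute total resource usage per time slot:
  t=0: active resources = [2, 3], total = 5
  t=1: active resources = [2, 5, 2, 3], total = 12
  t=2: active resources = [2, 5, 2, 3], total = 12
  t=3: active resources = [5], total = 5
  t=4: active resources = [5], total = 5
  t=5: active resources = [5], total = 5
  t=6: active resources = [5], total = 5
  t=7: active resources = [], total = 0
  t=8: active resources = [5, 2], total = 7
  t=9: active resources = [5, 2], total = 7
  t=10: active resources = [5, 2], total = 7
  t=11: active resources = [5, 2], total = 7
  t=12: active resources = [5], total = 5
Peak resource demand = 12

12


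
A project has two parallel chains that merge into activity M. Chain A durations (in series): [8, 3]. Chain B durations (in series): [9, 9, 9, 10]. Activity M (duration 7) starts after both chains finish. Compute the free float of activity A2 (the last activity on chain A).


ES(A2) = sum of predecessors on chain A = 8
EF(A2) = ES + duration = 8 + 3 = 11
Successor of A2 is M. ES(M) = max(sum(A), sum(B)) = max(11, 37) = 37
Free float = ES(successor) - EF(current) = 37 - 11 = 26

26


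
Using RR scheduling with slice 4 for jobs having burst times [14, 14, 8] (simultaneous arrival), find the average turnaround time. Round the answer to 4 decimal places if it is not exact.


Time quantum = 4
Execution trace:
  J1 runs 4 units, time = 4
  J2 runs 4 units, time = 8
  J3 runs 4 units, time = 12
  J1 runs 4 units, time = 16
  J2 runs 4 units, time = 20
  J3 runs 4 units, time = 24
  J1 runs 4 units, time = 28
  J2 runs 4 units, time = 32
  J1 runs 2 units, time = 34
  J2 runs 2 units, time = 36
Finish times: [34, 36, 24]
Average turnaround = 94/3 = 31.3333

31.3333


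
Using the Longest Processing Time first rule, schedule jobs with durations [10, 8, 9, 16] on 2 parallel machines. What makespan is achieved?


Sort jobs in decreasing order (LPT): [16, 10, 9, 8]
Assign each job to the least loaded machine:
  Machine 1: jobs [16, 8], load = 24
  Machine 2: jobs [10, 9], load = 19
Makespan = max load = 24

24


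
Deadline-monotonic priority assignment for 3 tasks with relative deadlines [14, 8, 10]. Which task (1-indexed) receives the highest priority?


Sort tasks by relative deadline (ascending):
  Task 2: deadline = 8
  Task 3: deadline = 10
  Task 1: deadline = 14
Priority order (highest first): [2, 3, 1]
Highest priority task = 2

2


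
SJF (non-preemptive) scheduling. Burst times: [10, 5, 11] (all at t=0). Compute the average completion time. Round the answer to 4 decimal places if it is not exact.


SJF order (ascending): [5, 10, 11]
Completion times:
  Job 1: burst=5, C=5
  Job 2: burst=10, C=15
  Job 3: burst=11, C=26
Average completion = 46/3 = 15.3333

15.3333


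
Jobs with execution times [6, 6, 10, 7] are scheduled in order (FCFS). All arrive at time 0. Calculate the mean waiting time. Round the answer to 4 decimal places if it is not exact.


FCFS order (as given): [6, 6, 10, 7]
Waiting times:
  Job 1: wait = 0
  Job 2: wait = 6
  Job 3: wait = 12
  Job 4: wait = 22
Sum of waiting times = 40
Average waiting time = 40/4 = 10.0

10.0


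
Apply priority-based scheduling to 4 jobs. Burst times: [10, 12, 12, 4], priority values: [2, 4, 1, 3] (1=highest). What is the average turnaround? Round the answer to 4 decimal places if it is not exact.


Sort by priority (ascending = highest first):
Order: [(1, 12), (2, 10), (3, 4), (4, 12)]
Completion times:
  Priority 1, burst=12, C=12
  Priority 2, burst=10, C=22
  Priority 3, burst=4, C=26
  Priority 4, burst=12, C=38
Average turnaround = 98/4 = 24.5

24.5


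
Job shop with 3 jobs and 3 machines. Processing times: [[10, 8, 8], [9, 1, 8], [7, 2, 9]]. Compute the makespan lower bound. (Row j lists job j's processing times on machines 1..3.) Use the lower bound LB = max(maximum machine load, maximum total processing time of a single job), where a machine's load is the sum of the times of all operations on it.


Machine loads:
  Machine 1: 10 + 9 + 7 = 26
  Machine 2: 8 + 1 + 2 = 11
  Machine 3: 8 + 8 + 9 = 25
Max machine load = 26
Job totals:
  Job 1: 26
  Job 2: 18
  Job 3: 18
Max job total = 26
Lower bound = max(26, 26) = 26

26
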